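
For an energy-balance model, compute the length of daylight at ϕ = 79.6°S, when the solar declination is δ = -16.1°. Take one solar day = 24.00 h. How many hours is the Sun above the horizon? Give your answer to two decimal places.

24.00 h

Sunrise equation: cos h₀ = −tan ϕ · tan δ = -1.5726 ≤ −1, so the Sun never sets (polar day) and h₀ = π.
Daylight = 2h₀/(2π) × 24.00 h = (3.1416/π) × 24.00 = 24.00 h.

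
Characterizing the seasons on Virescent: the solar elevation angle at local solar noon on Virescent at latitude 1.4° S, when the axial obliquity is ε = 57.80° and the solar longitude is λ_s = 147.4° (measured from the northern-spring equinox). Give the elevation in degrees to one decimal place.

61.5°

Solar declination: sin δ = sin ε · sin λ_s = sin 57.80° × sin 147.4° = 0.45590, so δ = +27.123°.
At local noon the hour angle is zero, so the zenith angle equals |φ − δ| = |-1.4° − (+27.123°)| = 28.523°.
Elevation = 90° − 28.523° = 61.5°.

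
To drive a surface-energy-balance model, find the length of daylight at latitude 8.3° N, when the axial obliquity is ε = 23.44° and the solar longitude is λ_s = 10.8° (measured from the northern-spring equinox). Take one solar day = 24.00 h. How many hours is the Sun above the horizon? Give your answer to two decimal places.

12.08 h

Solar declination: sin δ = sin ε · sin λ_s = sin 23.44° × sin 10.8° = 0.07454, so δ = +4.275°.
cos H₀ = −tan φ · tan δ = −tan(+8.3°) × tan(+4.275°) = -0.0109, so H₀ = 1.5817 rad = 90.62°.
Daylight = 2H₀/(2π) × 24.00 h = (1.5817/π) × 24.00 = 12.08 h.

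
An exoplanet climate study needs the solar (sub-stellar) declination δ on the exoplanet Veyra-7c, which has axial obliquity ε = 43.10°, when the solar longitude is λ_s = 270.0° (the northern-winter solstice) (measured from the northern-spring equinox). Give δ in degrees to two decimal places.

δ = -43.10°

sin δ = sin ε · sin λ_s = sin 43.10° × sin 270.0° = -0.683274.
δ = arcsin(-0.683274) = -43.10°.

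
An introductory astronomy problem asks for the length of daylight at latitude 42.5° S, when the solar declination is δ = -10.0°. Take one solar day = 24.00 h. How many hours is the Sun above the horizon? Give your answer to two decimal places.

13.24 h

cos h₀ = −tan ϕ · tan δ = −tan(-42.5°) × tan(-10.000°) = -0.1616, so h₀ = 1.7331 rad = 99.30°.
Daylight = 2h₀/(2π) × 24.00 h = (1.7331/π) × 24.00 = 13.24 h.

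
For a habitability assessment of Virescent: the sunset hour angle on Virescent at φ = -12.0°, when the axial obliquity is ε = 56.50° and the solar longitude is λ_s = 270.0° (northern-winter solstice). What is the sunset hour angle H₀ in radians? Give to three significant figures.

Solar declination: sin δ = sin ε · sin λ_s = sin 56.50° × sin 270.0° = -0.83389, so δ = -56.500°.
cos H₀ = −tan φ · tan δ = −tan(-12.0°) × tan(-56.500°) = -0.3211, so H₀ = 1.8977 rad = 108.73°.

H₀ = 1.90 rad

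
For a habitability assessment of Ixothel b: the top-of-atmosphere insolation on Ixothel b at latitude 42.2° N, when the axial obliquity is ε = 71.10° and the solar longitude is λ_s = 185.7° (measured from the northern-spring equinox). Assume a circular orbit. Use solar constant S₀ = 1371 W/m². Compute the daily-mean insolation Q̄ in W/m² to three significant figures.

Solar declination: sin δ = sin ε · sin λ_s = sin 71.10° × sin 185.7° = -0.09396, so δ = -5.392°.
cos H₀ = −tan(+42.2°) tan(-5.392°) = 0.0856, H₀ = 1.4851 rad.
Bracket: H₀ sin φ sin δ + cos φ cos δ sin H₀ = 1.4851×0.67172×-0.09396 + 0.74080×0.99558×0.99633 = -0.093732 + 0.734819 = 0.641087.
Q̄ = (S₀/π) × [bracket] = (1371/π) × 0.641087 = 279.8 W/m².

Q̄ ≈ 280 W/m²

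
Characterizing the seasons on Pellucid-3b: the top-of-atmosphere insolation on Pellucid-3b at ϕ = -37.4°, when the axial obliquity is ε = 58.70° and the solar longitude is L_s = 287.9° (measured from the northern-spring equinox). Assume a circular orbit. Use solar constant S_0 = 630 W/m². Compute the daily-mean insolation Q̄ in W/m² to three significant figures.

Q̄ ≈ 311 W/m²

Solar declination: sin δ = sin ε · sin L_s = sin 58.70° × sin 287.9° = -0.81310, so δ = -54.400°.
cos h₀ = −tan(-37.4°) tan(-54.400°) = -1.0679 ≤ −1 ⇒ polar day, h₀ = π.
Bracket: h₀ sin ϕ sin δ + cos ϕ cos δ sin h₀ = 3.1416×-0.60738×-0.81310 + 0.79441×0.58213×0.00000 = 1.551513 + 0.000000 = 1.551513.
Q̄ = (S_0/π) × [bracket] = (630/π) × 1.551513 = 311.1 W/m².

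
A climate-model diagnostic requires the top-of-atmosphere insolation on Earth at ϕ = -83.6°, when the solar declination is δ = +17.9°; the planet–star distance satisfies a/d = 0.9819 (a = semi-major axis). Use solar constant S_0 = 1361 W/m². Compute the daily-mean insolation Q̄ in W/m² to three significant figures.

Q̄ ≈ 0.00 W/m²

cos h₀ = −tan(-83.6°) tan(+17.900°) = 2.8795 ≥ 1 ⇒ polar night, h₀ = 0 and Q̄ = 0.
Inverse-square distance factor (a/d)² = 0.9819² = 0.964128.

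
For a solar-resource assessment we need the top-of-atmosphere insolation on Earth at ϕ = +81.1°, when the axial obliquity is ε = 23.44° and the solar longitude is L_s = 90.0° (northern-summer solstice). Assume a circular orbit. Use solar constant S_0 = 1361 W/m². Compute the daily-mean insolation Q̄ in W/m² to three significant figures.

Solar declination: sin δ = sin ε · sin L_s = sin 23.44° × sin 90.0° = 0.39779, so δ = +23.440°.
cos h₀ = −tan(+81.1°) tan(+23.440°) = -2.7687 ≤ −1 ⇒ polar day, h₀ = π.
Bracket: h₀ sin ϕ sin δ + cos ϕ cos δ sin h₀ = 3.1416×0.98796×0.39779 + 0.15471×0.91748×0.00000 = 1.234651 + 0.000000 = 1.234651.
Q̄ = (S_0/π) × [bracket] = (1361/π) × 1.234651 = 534.9 W/m².

Q̄ ≈ 535 W/m²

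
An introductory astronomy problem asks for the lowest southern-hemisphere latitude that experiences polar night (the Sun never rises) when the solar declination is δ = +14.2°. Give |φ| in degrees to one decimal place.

|φ| = 75.8°

Polar night requires cos H₀ = −tan φ tan δ ≥ 1, i.e. tan φ tan δ ≤ −1.
The boundary is |tan φ| · |tan δ| = 1, so |φ| = 90° − |δ| = 90° − 14.2° = 75.8° in the southern hemisphere.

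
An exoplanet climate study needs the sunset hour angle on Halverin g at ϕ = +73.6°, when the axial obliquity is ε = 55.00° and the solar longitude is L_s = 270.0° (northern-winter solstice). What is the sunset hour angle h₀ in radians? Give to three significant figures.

h₀ = 0.00 rad

Solar declination: sin δ = sin ε · sin L_s = sin 55.00° × sin 270.0° = -0.81915, so δ = -55.000°.
cos h₀ = −tan ϕ · tan δ = 4.8524 ≥ 1, so the host star never rises (polar night) and h₀ = 0.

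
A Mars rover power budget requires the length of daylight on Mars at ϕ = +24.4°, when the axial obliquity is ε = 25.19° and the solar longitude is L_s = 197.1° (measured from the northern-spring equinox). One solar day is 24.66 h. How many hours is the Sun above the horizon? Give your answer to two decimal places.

11.88 h

Solar declination: sin δ = sin ε · sin L_s = sin 25.19° × sin 197.1° = -0.12515, so δ = -7.189°.
cos h₀ = −tan ϕ · tan δ = −tan(+24.4°) × tan(-7.189°) = 0.0572, so h₀ = 1.5135 rad = 86.72°.
Daylight = 2h₀/(2π) × 24.66 h = (1.5135/π) × 24.66 = 11.88 h.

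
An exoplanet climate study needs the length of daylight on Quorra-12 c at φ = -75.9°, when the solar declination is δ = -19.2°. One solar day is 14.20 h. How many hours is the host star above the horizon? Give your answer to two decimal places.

14.20 h

Sunrise equation: cos H₀ = −tan φ · tan δ = -1.3864 ≤ −1, so the host star never sets (polar day) and H₀ = π.
Daylight = 2H₀/(2π) × 14.20 h = (3.1416/π) × 14.20 = 14.20 h.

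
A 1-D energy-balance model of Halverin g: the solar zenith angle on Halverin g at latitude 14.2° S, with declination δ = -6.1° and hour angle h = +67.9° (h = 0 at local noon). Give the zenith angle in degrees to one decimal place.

θ_z = 67.1°

cos θ_z = sin ϕ sin δ + cos ϕ cos δ cos h = 0.026067 + 0.362664 = 0.388731.
θ_z = arccos(0.388731) = 67.1°.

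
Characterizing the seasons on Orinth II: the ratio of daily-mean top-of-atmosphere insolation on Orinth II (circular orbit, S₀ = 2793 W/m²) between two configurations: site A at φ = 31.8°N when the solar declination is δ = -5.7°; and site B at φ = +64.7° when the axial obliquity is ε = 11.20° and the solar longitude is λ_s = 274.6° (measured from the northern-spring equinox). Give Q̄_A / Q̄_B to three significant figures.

— Configuration A (φ=+31.8°):
cos H₀ = −tan(+31.8°) tan(-5.700°) = 0.0619, H₀ = 1.5089 rad.
Bracket: H₀ sin φ sin δ + cos φ cos δ sin H₀ = 1.5089×0.52696×-0.09932 + 0.84989×0.99506×0.99808 = -0.078972 + 0.844068 = 0.765096.
Q̄ = (S₀/π) × [bracket] = (2793/π) × 0.765096 = 680.20 W/m².
— Configuration B (φ=+64.7°):
Solar declination: sin δ = sin ε · sin λ_s = sin 11.20° × sin 274.6° = -0.19361, so δ = -11.163°.
cos H₀ = −tan(+64.7°) tan(-11.163°) = 0.4175, H₀ = 1.1401 rad.
Bracket: H₀ sin φ sin δ + cos φ cos δ sin H₀ = 1.1401×0.90408×-0.19361 + 0.42736×0.98108×0.90869 = -0.199562 + 0.380990 = 0.181428.
Q̄ = (S₀/π) × [bracket] = (2793/π) × 0.181428 = 161.30 W/m².
Ratio Q̄_A / Q̄_B = 680.20 / 161.30 = 4.217.

Q̄_A / Q̄_B ≈ 4.22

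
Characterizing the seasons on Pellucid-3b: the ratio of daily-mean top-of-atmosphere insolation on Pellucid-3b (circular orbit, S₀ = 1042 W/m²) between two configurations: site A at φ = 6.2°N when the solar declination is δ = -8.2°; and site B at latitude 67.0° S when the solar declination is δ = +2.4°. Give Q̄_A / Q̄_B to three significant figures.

Q̄_A / Q̄_B ≈ 2.89

— Configuration A (φ=+6.2°):
cos H₀ = −tan(+6.2°) tan(-8.200°) = 0.0157, H₀ = 1.5551 rad.
Bracket: H₀ sin φ sin δ + cos φ cos δ sin H₀ = 1.5551×0.10800×-0.14263 + 0.99415×0.98978×0.99988 = -0.023955 + 0.983872 = 0.959917.
Q̄ = (S₀/π) × [bracket] = (1042/π) × 0.959917 = 318.38 W/m².
— Configuration B (φ=-67.0°):
cos H₀ = −tan(-67.0°) tan(+2.400°) = 0.0987, H₀ = 1.4719 rad.
Bracket: H₀ sin φ sin δ + cos φ cos δ sin H₀ = 1.4719×-0.92050×0.04188 + 0.39073×0.99912×0.99511 = -0.056743 + 0.388477 = 0.331734.
Q̄ = (S₀/π) × [bracket] = (1042/π) × 0.331734 = 110.03 W/m².
Ratio Q̄_A / Q̄_B = 318.38 / 110.03 = 2.894.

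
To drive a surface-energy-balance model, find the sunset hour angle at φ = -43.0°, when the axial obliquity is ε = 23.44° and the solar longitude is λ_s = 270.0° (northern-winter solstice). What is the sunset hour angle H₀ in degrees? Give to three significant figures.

Solar declination: sin δ = sin ε · sin λ_s = sin 23.44° × sin 270.0° = -0.39779, so δ = -23.440°.
cos H₀ = −tan φ · tan δ = −tan(-43.0°) × tan(-23.440°) = -0.4043, so H₀ = 1.9870 rad = 113.85°.

H₀ = 114°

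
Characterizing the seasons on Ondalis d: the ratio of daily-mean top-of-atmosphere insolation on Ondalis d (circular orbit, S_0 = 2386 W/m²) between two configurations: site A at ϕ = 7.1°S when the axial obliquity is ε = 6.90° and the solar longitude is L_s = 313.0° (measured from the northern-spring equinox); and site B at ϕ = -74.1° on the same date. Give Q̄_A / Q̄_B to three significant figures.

Q̄_A / Q̄_B ≈ 2.40

— Configuration A (ϕ=-7.1°):
Solar declination: sin δ = sin ε · sin L_s = sin 6.90° × sin 313.0° = -0.08786, so δ = -5.041°.
cos h₀ = −tan(-7.1°) tan(-5.041°) = -0.0110, h₀ = 1.5818 rad.
Bracket: h₀ sin ϕ sin δ + cos ϕ cos δ sin h₀ = 1.5818×-0.12360×-0.08786 + 0.99233×0.99613×0.99994 = 0.017178 + 0.988430 = 1.005608.
Q̄ = (S_0/π) × [bracket] = (2386/π) × 1.005608 = 763.75 W/m².
— Configuration B (ϕ=-74.1°):
cos h₀ = −tan(-74.1°) tan(-5.041°) = -0.3096, h₀ = 1.8856 rad.
Bracket: h₀ sin ϕ sin δ + cos ϕ cos δ sin h₀ = 1.8856×-0.96174×-0.08786 + 0.27396×0.99613×0.95085 = 0.159330 + 0.259487 = 0.418817.
Q̄ = (S_0/π) × [bracket] = (2386/π) × 0.418817 = 318.09 W/m².
Ratio Q̄_A / Q̄_B = 763.75 / 318.09 = 2.401.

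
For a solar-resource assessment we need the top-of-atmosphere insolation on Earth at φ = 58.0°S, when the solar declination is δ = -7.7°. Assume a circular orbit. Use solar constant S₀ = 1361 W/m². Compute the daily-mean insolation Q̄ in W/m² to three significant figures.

Q̄ ≈ 310 W/m²

cos H₀ = −tan(-58.0°) tan(-7.700°) = -0.2164, H₀ = 1.7889 rad.
Bracket: H₀ sin φ sin δ + cos φ cos δ sin H₀ = 1.7889×-0.84805×-0.13399 + 0.52992×0.99098×0.97631 = 0.203273 + 0.512700 = 0.715973.
Q̄ = (S₀/π) × [bracket] = (1361/π) × 0.715973 = 310.2 W/m².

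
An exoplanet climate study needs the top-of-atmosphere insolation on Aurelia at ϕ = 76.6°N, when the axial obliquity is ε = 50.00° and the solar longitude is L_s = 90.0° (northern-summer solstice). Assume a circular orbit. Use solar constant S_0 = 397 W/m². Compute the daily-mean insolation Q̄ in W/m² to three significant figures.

Q̄ ≈ 296 W/m²

Solar declination: sin δ = sin ε · sin L_s = sin 50.00° × sin 90.0° = 0.76604, so δ = +50.000°.
cos h₀ = −tan(+76.6°) tan(+50.000°) = -5.0025 ≤ −1 ⇒ polar day, h₀ = π.
Bracket: h₀ sin ϕ sin δ + cos ϕ cos δ sin h₀ = 3.1416×0.97278×0.76604 + 0.23175×0.64279×0.00000 = 2.341084 + 0.000000 = 2.341084.
Q̄ = (S_0/π) × [bracket] = (397/π) × 2.341084 = 295.8 W/m².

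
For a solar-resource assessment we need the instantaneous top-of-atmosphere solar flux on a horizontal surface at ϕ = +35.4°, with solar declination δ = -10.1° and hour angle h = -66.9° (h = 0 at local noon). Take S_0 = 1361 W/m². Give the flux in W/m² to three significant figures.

290 W/m²

cos θ_z = sin ϕ sin δ + cos ϕ cos δ cos h = -0.101587 + 0.314849 = 0.213262.
Flux = S_0 · cos θ_z = 1361 × 0.213262 = 290.2 W/m².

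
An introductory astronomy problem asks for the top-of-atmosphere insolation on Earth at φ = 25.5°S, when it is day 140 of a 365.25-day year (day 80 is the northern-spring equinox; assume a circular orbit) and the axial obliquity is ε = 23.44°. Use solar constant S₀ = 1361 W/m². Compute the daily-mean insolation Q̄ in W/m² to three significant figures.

Q̄ ≈ 273 W/m²

Solar longitude: λ_s = 360° × (140 − 80)/365.25 = 59.138°.
sin δ = sin 23.44° × sin 59.138° = 0.34146, so δ = +19.966°.
cos H₀ = −tan(-25.5°) tan(+19.966°) = 0.1733, H₀ = 1.3966 rad.
Bracket: H₀ sin φ sin δ + cos φ cos δ sin H₀ = 1.3966×-0.43051×0.34146 + 0.90259×0.93990×0.98487 = -0.205303 + 0.835509 = 0.630206.
Q̄ = (S₀/π) × [bracket] = (1361/π) × 0.630206 = 273.0 W/m².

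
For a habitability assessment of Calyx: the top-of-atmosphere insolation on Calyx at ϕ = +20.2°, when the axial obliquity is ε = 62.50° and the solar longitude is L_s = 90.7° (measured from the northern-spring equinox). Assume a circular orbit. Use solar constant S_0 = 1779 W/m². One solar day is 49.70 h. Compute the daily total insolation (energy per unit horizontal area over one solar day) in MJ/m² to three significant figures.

Solar declination: sin δ = sin ε · sin L_s = sin 62.50° × sin 90.7° = 0.88694, so δ = +62.492°.
cos h₀ = −tan(+20.2°) tan(+62.492°) = -0.7065, h₀ = 2.3554 rad.
Bracket: h₀ sin ϕ sin δ + cos ϕ cos δ sin h₀ = 2.3554×0.34530×0.88694 + 0.93849×0.46188×0.70768 = 0.721366 + 0.306758 = 1.028124.
Q̄ = (S_0/π) × [bracket] = (1779/π) × 1.028124 = 582.20 W/m².
Daily total = Q̄ × 49.70 h × 3600 s/h = 582.20 × 49.70 × 3600 / 10⁶ = 104.2 MJ/m².

104 MJ/m²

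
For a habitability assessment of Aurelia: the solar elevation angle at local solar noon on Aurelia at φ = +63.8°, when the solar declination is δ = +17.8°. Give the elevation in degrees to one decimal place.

44.0°

At local noon the hour angle is zero, so the zenith angle equals |φ − δ| = |+63.8° − (+17.800°)| = 46.000°.
Elevation = 90° − 46.000° = 44.0°.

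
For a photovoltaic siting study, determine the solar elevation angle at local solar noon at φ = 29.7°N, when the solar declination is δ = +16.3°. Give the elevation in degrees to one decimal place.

76.6°

At local noon the hour angle is zero, so the zenith angle equals |φ − δ| = |+29.7° − (+16.300°)| = 13.400°.
Elevation = 90° − 13.400° = 76.6°.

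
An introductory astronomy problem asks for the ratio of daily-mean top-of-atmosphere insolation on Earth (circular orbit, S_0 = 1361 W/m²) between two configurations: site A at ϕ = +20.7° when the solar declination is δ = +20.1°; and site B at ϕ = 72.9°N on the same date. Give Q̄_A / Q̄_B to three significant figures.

— Configuration A (ϕ=+20.7°):
cos h₀ = −tan(+20.7°) tan(+20.100°) = -0.1383, h₀ = 1.7095 rad.
Bracket: h₀ sin ϕ sin δ + cos ϕ cos δ sin h₀ = 1.7095×0.35347×0.34366 + 0.93544×0.93909×0.99039 = 0.207659 + 0.870020 = 1.077679.
Q̄ = (S_0/π) × [bracket] = (1361/π) × 1.077679 = 466.87 W/m².
— Configuration B (ϕ=+72.9°):
cos h₀ = −tan(+72.9°) tan(+20.100°) = -1.1895 ≤ −1 ⇒ polar day, h₀ = π.
Bracket: h₀ sin ϕ sin δ + cos ϕ cos δ sin h₀ = 3.1416×0.95579×0.34366 + 0.29404×0.93909×0.00000 = 1.031911 + 0.000000 = 1.031911.
Q̄ = (S_0/π) × [bracket] = (1361/π) × 1.031911 = 447.04 W/m².
Ratio Q̄_A / Q̄_B = 466.87 / 447.04 = 1.044.

Q̄_A / Q̄_B ≈ 1.04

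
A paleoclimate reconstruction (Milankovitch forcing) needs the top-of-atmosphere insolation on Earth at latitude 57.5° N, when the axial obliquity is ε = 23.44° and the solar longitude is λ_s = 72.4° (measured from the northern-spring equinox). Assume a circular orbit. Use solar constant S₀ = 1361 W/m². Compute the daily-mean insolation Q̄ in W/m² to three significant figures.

Q̄ ≈ 479 W/m²

Solar declination: sin δ = sin ε · sin λ_s = sin 23.44° × sin 72.4° = 0.37917, so δ = +22.282°.
cos H₀ = −tan(+57.5°) tan(+22.282°) = -0.6432, H₀ = 2.2695 rad.
Bracket: H₀ sin φ sin δ + cos φ cos δ sin H₀ = 2.2695×0.84339×0.37917 + 0.53730×0.92533×0.76569 = 0.725759 + 0.380686 = 1.106445.
Q̄ = (S₀/π) × [bracket] = (1361/π) × 1.106445 = 479.3 W/m².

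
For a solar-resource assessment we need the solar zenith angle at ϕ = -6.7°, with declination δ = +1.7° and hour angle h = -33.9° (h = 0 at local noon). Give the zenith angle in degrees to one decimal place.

θ_z = 34.9°

cos θ_z = sin ϕ sin δ + cos ϕ cos δ cos h = -0.003461 + 0.823981 = 0.820520.
θ_z = arccos(0.820520) = 34.9°.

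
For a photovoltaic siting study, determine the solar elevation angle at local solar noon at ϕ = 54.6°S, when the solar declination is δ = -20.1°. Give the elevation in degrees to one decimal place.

55.5°

At local noon the hour angle is zero, so the zenith angle equals |ϕ − δ| = |-54.6° − (-20.100°)| = 34.500°.
Elevation = 90° − 34.500° = 55.5°.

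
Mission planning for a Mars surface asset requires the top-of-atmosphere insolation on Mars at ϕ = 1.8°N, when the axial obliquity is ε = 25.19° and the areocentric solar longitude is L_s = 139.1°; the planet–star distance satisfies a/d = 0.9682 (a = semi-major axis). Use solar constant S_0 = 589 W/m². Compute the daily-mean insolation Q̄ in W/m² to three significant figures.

Q̄ ≈ 171 W/m²

sin δ = sin 25.19° × sin 139.1° = 0.27867, so δ = +16.181°.
cos h₀ = −tan(+1.8°) tan(+16.181°) = -0.0091, h₀ = 1.5799 rad.
Bracket: h₀ sin ϕ sin δ + cos ϕ cos δ sin h₀ = 1.5799×0.03141×0.27867 + 0.99951×0.96039×0.99996 = 0.013829 + 0.959881 = 0.973710.
Inverse-square distance factor (a/d)² = 0.9682² = 0.937411.
Q̄ = (S_0/π) × 0.937411 × [bracket] = (589/π) × 0.937411 × 0.973710 = 171.1 W/m².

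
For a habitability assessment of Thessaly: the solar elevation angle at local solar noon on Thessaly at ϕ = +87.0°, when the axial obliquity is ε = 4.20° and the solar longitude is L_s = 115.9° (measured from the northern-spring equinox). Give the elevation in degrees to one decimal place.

6.8°

Solar declination: sin δ = sin ε · sin L_s = sin 4.20° × sin 115.9° = 0.06588, so δ = +3.777°.
At local noon the hour angle is zero, so the zenith angle equals |ϕ − δ| = |+87.0° − (+3.777°)| = 83.223°.
Elevation = 90° − 83.223° = 6.8°.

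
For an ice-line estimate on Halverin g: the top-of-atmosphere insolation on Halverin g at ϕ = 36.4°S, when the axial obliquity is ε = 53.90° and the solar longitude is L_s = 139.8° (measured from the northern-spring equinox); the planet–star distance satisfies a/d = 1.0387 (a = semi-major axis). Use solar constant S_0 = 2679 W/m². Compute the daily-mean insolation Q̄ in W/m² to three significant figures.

Q̄ ≈ 250 W/m²

Solar declination: sin δ = sin ε · sin L_s = sin 53.90° × sin 139.8° = 0.52152, so δ = +31.434°.
cos h₀ = −tan(-36.4°) tan(+31.434°) = 0.4506, h₀ = 1.1033 rad.
Bracket: h₀ sin ϕ sin δ + cos ϕ cos δ sin h₀ = 1.1033×-0.59342×0.52152 + 0.80489×0.85324×0.89271 = -0.341450 + 0.613081 = 0.271631.
Inverse-square distance factor (a/d)² = 1.0387² = 1.078898.
Q̄ = (S_0/π) × 1.078898 × [bracket] = (2679/π) × 1.078898 × 0.271631 = 249.9 W/m².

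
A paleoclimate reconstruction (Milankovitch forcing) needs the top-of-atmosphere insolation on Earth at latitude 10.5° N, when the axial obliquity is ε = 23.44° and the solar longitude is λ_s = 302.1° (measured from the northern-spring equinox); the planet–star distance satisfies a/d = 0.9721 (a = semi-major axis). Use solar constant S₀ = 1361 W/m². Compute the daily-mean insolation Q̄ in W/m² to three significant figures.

Solar declination: sin δ = sin ε · sin λ_s = sin 23.44° × sin 302.1° = -0.33698, so δ = -19.693°.
cos H₀ = −tan(+10.5°) tan(-19.693°) = 0.0663, H₀ = 1.5044 rad.
Bracket: H₀ sin φ sin δ + cos φ cos δ sin H₀ = 1.5044×0.18224×-0.33698 + 0.98325×0.94151×0.99780 = -0.092387 + 0.923703 = 0.831316.
Inverse-square distance factor (a/d)² = 0.9721² = 0.944978.
Q̄ = (S₀/π) × 0.944978 × [bracket] = (1361/π) × 0.944978 × 0.831316 = 340.3 W/m².

Q̄ ≈ 340 W/m²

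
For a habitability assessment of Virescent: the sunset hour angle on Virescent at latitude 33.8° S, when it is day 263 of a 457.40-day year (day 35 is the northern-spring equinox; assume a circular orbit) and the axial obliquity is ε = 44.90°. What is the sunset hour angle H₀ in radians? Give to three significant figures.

Solar longitude: λ_s = 360° × (263 − 35)/457.40 = 179.449°.
sin δ = sin 44.90° × sin 179.449° = 0.00679, so δ = +0.389°.
cos H₀ = −tan φ · tan δ = −tan(-33.8°) × tan(+0.389°) = 0.0045, so H₀ = 1.5663 rad = 89.74°.

H₀ = 1.57 rad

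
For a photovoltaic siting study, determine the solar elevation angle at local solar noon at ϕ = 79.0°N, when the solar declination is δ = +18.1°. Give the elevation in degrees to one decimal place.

At local noon the hour angle is zero, so the zenith angle equals |ϕ − δ| = |+79.0° − (+18.100°)| = 60.900°.
Elevation = 90° − 60.900° = 29.1°.

29.1°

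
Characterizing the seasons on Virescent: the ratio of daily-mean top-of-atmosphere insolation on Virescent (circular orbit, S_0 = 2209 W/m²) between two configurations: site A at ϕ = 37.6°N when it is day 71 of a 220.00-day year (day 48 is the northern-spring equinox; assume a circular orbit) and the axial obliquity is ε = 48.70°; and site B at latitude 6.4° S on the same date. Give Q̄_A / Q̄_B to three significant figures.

— Configuration A (ϕ=+37.6°):
Solar longitude: L_s = 360° × (71 − 48)/220.00 = 37.636°.
sin δ = sin 48.70° × sin 37.636° = 0.45876, so δ = +27.307°.
cos h₀ = −tan(+37.6°) tan(+27.307°) = -0.3976, h₀ = 1.9797 rad.
Bracket: h₀ sin ϕ sin δ + cos ϕ cos δ sin h₀ = 1.9797×0.61015×0.45876 + 0.79229×0.88856×0.91756 = 0.554143 + 0.645960 = 1.200103.
Q̄ = (S_0/π) × [bracket] = (2209/π) × 1.200103 = 843.85 W/m².
— Configuration B (ϕ=-6.4°):
cos h₀ = −tan(-6.4°) tan(+27.307°) = 0.0579, h₀ = 1.5129 rad.
Bracket: h₀ sin ϕ sin δ + cos ϕ cos δ sin h₀ = 1.5129×-0.11147×0.45876 + 0.99377×0.88856×0.99832 = -0.077367 + 0.881541 = 0.804174.
Q̄ = (S_0/π) × [bracket] = (2209/π) × 0.804174 = 565.45 W/m².
Ratio Q̄_A / Q̄_B = 843.85 / 565.45 = 1.492.

Q̄_A / Q̄_B ≈ 1.49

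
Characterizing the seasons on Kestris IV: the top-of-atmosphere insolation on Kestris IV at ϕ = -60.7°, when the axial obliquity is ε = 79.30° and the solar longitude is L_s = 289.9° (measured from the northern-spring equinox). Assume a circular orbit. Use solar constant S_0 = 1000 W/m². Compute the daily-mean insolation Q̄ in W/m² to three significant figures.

Q̄ ≈ 806 W/m²

Solar declination: sin δ = sin ε · sin L_s = sin 79.30° × sin 289.9° = -0.92394, so δ = -67.509°.
cos h₀ = −tan(-60.7°) tan(-67.509°) = -4.3040 ≤ −1 ⇒ polar day, h₀ = π.
Bracket: h₀ sin ϕ sin δ + cos ϕ cos δ sin h₀ = 3.1416×-0.87207×-0.92394 + 0.48938×0.38254×0.00000 = 2.531314 + 0.000000 = 2.531314.
Q̄ = (S_0/π) × [bracket] = (1000/π) × 2.531314 = 805.7 W/m².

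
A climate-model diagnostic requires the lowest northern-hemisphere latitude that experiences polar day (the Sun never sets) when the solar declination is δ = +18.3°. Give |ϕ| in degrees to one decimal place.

|ϕ| = 71.7°

Polar day requires cos h₀ = −tan ϕ tan δ ≤ −1, i.e. tan ϕ tan δ ≥ 1.
The boundary is |tan ϕ| · |tan δ| = 1, so |ϕ| = 90° − |δ| = 90° − 18.3° = 71.7° in the northern hemisphere.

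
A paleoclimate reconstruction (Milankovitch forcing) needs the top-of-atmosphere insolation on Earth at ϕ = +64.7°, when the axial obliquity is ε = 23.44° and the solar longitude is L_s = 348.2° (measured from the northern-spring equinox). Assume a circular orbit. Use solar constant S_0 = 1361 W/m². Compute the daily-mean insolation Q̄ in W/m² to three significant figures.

Q̄ ≈ 137 W/m²

Solar declination: sin δ = sin ε · sin L_s = sin 23.44° × sin 348.2° = -0.08135, so δ = -4.666°.
cos h₀ = −tan(+64.7°) tan(-4.666°) = 0.1727, h₀ = 1.3973 rad.
Bracket: h₀ sin ϕ sin δ + cos ϕ cos δ sin h₀ = 1.3973×0.90408×-0.08135 + 0.42736×0.99669×0.98498 = -0.102767 + 0.419548 = 0.316781.
Q̄ = (S_0/π) × [bracket] = (1361/π) × 0.316781 = 137.2 W/m².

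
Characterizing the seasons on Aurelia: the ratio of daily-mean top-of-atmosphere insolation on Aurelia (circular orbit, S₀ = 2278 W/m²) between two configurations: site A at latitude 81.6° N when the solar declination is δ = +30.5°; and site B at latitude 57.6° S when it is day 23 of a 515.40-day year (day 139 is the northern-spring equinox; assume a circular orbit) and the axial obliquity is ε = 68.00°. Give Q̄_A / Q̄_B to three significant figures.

— Configuration A (φ=+81.6°):
cos H₀ = −tan(+81.6°) tan(+30.500°) = -3.9890 ≤ −1 ⇒ polar day, H₀ = π.
Bracket: H₀ sin φ sin δ + cos φ cos δ sin H₀ = 3.1416×0.98927×0.50754 + 0.14608×0.86163×0.00000 = 1.577379 + 0.000000 = 1.577379.
Q̄ = (S₀/π) × [bracket] = (2278/π) × 1.577379 = 1143.8 W/m².
— Configuration B (φ=-57.6°):
Solar longitude: λ_s = 360° × (23 − 139)/515.40 = -81.024°, i.e. -81.024° + 360° = 278.976°.
sin δ = sin 68.00° × sin 278.976° = -0.91583, so δ = -66.324°.
cos H₀ = −tan(-57.6°) tan(-66.324°) = -3.5937 ≤ −1 ⇒ polar day, H₀ = π.
Bracket: H₀ sin φ sin δ + cos φ cos δ sin H₀ = 3.1416×-0.84433×-0.91583 + 0.53583×0.40157×0.00000 = 2.429282 + 0.000000 = 2.429282.
Q̄ = (S₀/π) × [bracket] = (2278/π) × 2.429282 = 1761.5 W/m².
Ratio Q̄_A / Q̄_B = 1143.8 / 1761.5 = 0.6493.

Q̄_A / Q̄_B ≈ 0.649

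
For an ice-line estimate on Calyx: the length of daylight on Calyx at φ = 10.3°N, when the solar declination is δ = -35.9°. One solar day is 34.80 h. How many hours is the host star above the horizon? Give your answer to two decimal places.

15.94 h

cos H₀ = −tan φ · tan δ = −tan(+10.3°) × tan(-35.900°) = 0.1316, so H₀ = 1.4389 rad = 82.44°.
Daylight = 2H₀/(2π) × 34.80 h = (1.4389/π) × 34.80 = 15.94 h.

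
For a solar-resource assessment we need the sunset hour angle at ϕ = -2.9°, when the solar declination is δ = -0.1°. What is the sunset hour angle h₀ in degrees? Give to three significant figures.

cos h₀ = −tan ϕ · tan δ = −tan(-2.9°) × tan(-0.100°) = -0.0001, so h₀ = 1.5709 rad = 90.01°.

h₀ = 90.0°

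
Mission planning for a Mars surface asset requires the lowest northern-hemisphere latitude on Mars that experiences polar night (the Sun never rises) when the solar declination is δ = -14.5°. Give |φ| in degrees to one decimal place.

Polar night requires cos H₀ = −tan φ tan δ ≥ 1, i.e. tan φ tan δ ≤ −1.
The boundary is |tan φ| · |tan δ| = 1, so |φ| = 90° − |δ| = 90° − 14.5° = 75.5° in the northern hemisphere.

|φ| = 75.5°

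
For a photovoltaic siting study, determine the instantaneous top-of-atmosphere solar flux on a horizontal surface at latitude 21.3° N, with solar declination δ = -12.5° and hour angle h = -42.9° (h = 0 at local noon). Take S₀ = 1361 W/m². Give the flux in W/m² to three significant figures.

cos θ_z = sin φ sin δ + cos φ cos δ cos h = -0.078622 + 0.666326 = 0.587704.
Flux = S₀ · cos θ_z = 1361 × 0.587704 = 799.9 W/m².

800 W/m²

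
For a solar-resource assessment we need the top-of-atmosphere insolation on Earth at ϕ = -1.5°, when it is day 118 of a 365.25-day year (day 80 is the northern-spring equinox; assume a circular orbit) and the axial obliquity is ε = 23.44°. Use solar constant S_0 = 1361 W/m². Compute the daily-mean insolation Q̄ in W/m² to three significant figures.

Solar longitude: L_s = 360° × (118 − 80)/365.25 = 37.454°.
sin δ = sin 23.44° × sin 37.454° = 0.24190, so δ = +13.999°.
cos h₀ = −tan(-1.5°) tan(+13.999°) = 0.0065, h₀ = 1.5643 rad.
Bracket: h₀ sin ϕ sin δ + cos ϕ cos δ sin h₀ = 1.5643×-0.02618×0.24190 + 0.99966×0.97030×0.99998 = -0.009907 + 0.969951 = 0.960044.
Q̄ = (S_0/π) × [bracket] = (1361/π) × 0.960044 = 415.9 W/m².

Q̄ ≈ 416 W/m²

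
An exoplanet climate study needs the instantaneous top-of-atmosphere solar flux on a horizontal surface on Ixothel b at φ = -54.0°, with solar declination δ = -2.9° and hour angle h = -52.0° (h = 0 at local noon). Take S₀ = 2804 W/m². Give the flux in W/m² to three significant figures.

1.13e+03 W/m²

cos θ_z = sin φ sin δ + cos φ cos δ cos h = 0.040931 + 0.361413 = 0.402344.
Flux = S₀ · cos θ_z = 2804 × 0.402344 = 1128 W/m².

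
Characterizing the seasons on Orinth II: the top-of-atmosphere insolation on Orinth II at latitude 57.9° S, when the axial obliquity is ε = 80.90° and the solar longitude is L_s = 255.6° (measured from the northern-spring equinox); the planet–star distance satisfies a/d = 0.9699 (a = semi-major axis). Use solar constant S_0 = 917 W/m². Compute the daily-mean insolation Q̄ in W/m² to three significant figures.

Q̄ ≈ 699 W/m²

Solar declination: sin δ = sin ε · sin L_s = sin 80.90° × sin 255.6° = -0.95639, so δ = -73.017°.
cos h₀ = −tan(-57.9°) tan(-73.017°) = -5.2198 ≤ −1 ⇒ polar day, h₀ = π.
Bracket: h₀ sin ϕ sin δ + cos ϕ cos δ sin h₀ = 3.1416×-0.84712×-0.95639 + 0.53140×0.29208×0.00000 = 2.545252 + 0.000000 = 2.545252.
Inverse-square distance factor (a/d)² = 0.9699² = 0.940706.
Q̄ = (S_0/π) × 0.940706 × [bracket] = (917/π) × 0.940706 × 2.545252 = 698.9 W/m².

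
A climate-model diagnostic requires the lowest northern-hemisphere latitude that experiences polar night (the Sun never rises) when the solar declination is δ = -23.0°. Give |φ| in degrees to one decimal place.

|φ| = 67.0°

Polar night requires cos H₀ = −tan φ tan δ ≥ 1, i.e. tan φ tan δ ≤ −1.
The boundary is |tan φ| · |tan δ| = 1, so |φ| = 90° − |δ| = 90° − 23.0° = 67.0° in the northern hemisphere.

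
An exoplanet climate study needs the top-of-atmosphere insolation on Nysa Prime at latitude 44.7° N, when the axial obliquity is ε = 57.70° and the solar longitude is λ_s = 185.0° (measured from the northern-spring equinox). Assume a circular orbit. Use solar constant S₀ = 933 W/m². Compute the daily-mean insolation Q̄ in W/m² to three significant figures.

Q̄ ≈ 187 W/m²

Solar declination: sin δ = sin ε · sin λ_s = sin 57.70° × sin 185.0° = -0.07367, so δ = -4.225°.
cos H₀ = −tan(+44.7°) tan(-4.225°) = 0.0731, H₀ = 1.4976 rad.
Bracket: H₀ sin φ sin δ + cos φ cos δ sin H₀ = 1.4976×0.70339×-0.07367 + 0.71080×0.99728×0.99732 = -0.077604 + 0.706967 = 0.629363.
Q̄ = (S₀/π) × [bracket] = (933/π) × 0.629363 = 186.9 W/m².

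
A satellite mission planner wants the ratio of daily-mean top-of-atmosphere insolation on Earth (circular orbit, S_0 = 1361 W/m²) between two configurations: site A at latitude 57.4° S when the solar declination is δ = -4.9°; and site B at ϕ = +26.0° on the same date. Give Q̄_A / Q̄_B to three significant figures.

— Configuration A (ϕ=-57.4°):
cos h₀ = −tan(-57.4°) tan(-4.900°) = -0.1341, h₀ = 1.7053 rad.
Bracket: h₀ sin ϕ sin δ + cos ϕ cos δ sin h₀ = 1.7053×-0.84245×-0.08542 + 0.53877×0.99635×0.99097 = 0.122717 + 0.531956 = 0.654673.
Q̄ = (S_0/π) × [bracket] = (1361/π) × 0.654673 = 283.62 W/m².
— Configuration B (ϕ=+26.0°):
cos h₀ = −tan(+26.0°) tan(-4.900°) = 0.0418, h₀ = 1.5290 rad.
Bracket: h₀ sin ϕ sin δ + cos ϕ cos δ sin h₀ = 1.5290×0.43837×-0.08542 + 0.89879×0.99635×0.99913 = -0.057254 + 0.894730 = 0.837476.
Q̄ = (S_0/π) × [bracket] = (1361/π) × 0.837476 = 362.81 W/m².
Ratio Q̄_A / Q̄_B = 283.62 / 362.81 = 0.7817.

Q̄_A / Q̄_B ≈ 0.782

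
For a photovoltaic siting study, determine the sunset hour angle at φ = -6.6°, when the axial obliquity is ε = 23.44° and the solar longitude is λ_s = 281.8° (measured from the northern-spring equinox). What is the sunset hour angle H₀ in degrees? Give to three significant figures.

Solar declination: sin δ = sin ε · sin λ_s = sin 23.44° × sin 281.8° = -0.38938, so δ = -22.916°.
cos H₀ = −tan φ · tan δ = −tan(-6.6°) × tan(-22.916°) = -0.0489, so H₀ = 1.6197 rad = 92.80°.

H₀ = 92.8°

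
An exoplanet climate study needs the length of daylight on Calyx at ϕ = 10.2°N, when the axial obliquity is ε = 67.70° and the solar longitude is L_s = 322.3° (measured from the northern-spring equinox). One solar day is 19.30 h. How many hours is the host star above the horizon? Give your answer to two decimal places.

Solar declination: sin δ = sin ε · sin L_s = sin 67.70° × sin 322.3° = -0.56579, so δ = -34.457°.
cos h₀ = −tan ϕ · tan δ = −tan(+10.2°) × tan(-34.457°) = 0.1235, so h₀ = 1.4470 rad = 82.91°.
Daylight = 2h₀/(2π) × 19.30 h = (1.4470/π) × 19.30 = 8.89 h.

8.89 h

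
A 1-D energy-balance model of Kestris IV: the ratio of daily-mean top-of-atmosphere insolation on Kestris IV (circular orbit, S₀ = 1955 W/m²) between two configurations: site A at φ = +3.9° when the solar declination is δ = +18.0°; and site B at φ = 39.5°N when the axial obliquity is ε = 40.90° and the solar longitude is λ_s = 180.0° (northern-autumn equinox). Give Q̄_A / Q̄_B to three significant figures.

Q̄_A / Q̄_B ≈ 1.27

— Configuration A (φ=+3.9°):
cos H₀ = −tan(+3.9°) tan(+18.000°) = -0.0222, H₀ = 1.5929 rad.
Bracket: H₀ sin φ sin δ + cos φ cos δ sin H₀ = 1.5929×0.06802×0.30902 + 0.99768×0.95106×0.99975 = 0.033482 + 0.948616 = 0.982098.
Q̄ = (S₀/π) × [bracket] = (1955/π) × 0.982098 = 611.16 W/m².
— Configuration B (φ=+39.5°):
Solar declination: sin δ = sin ε · sin λ_s = sin 40.90° × sin 180.0° = 0.00000, so δ = +0.000°.
cos H₀ = −tan(+39.5°) tan(+0.000°) = -0.0000, H₀ = 1.5708 rad.
Bracket: H₀ sin φ sin δ + cos φ cos δ sin H₀ = 1.5708×0.63608×0.00000 + 0.77162×1.00000×1.00000 = 0.000000 + 0.771620 = 0.771620.
Q̄ = (S₀/π) × [bracket] = (1955/π) × 0.771620 = 480.18 W/m².
Ratio Q̄_A / Q̄_B = 611.16 / 480.18 = 1.273.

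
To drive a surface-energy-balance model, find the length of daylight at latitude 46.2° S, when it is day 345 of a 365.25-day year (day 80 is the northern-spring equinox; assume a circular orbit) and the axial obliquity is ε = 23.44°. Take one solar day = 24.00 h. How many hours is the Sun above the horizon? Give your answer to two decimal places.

15.53 h

Solar longitude: λ_s = 360° × (345 − 80)/365.25 = 261.191°.
sin δ = sin 23.44° × sin 261.191° = -0.39310, so δ = -23.147°.
cos H₀ = −tan φ · tan δ = −tan(-46.2°) × tan(-23.147°) = -0.4458, so H₀ = 2.0329 rad = 116.47°.
Daylight = 2H₀/(2π) × 24.00 h = (2.0329/π) × 24.00 = 15.53 h.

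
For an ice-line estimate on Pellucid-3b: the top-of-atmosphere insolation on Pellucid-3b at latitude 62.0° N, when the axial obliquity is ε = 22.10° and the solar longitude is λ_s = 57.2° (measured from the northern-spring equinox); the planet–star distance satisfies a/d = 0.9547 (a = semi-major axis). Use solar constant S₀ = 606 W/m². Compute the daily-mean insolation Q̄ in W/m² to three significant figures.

Solar declination: sin δ = sin ε · sin λ_s = sin 22.10° × sin 57.2° = 0.31624, so δ = +18.436°.
cos H₀ = −tan(+62.0°) tan(+18.436°) = -0.6269, H₀ = 2.2484 rad.
Bracket: H₀ sin φ sin δ + cos φ cos δ sin H₀ = 2.2484×0.88295×0.31624 + 0.46947×0.94868×0.77907 = 0.627807 + 0.346980 = 0.974787.
Inverse-square distance factor (a/d)² = 0.9547² = 0.911452.
Q̄ = (S₀/π) × 0.911452 × [bracket] = (606/π) × 0.911452 × 0.974787 = 171.4 W/m².

Q̄ ≈ 171 W/m²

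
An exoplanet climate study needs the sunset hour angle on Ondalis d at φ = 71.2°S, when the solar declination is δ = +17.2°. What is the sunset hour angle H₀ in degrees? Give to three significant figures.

cos H₀ = −tan φ · tan δ = −tan(-71.2°) × tan(+17.200°) = 0.9093, so H₀ = 0.4292 rad = 24.59°.

H₀ = 24.6°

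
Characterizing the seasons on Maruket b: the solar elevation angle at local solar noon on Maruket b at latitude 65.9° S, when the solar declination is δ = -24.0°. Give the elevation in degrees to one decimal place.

At local noon the hour angle is zero, so the zenith angle equals |φ − δ| = |-65.9° − (-24.000°)| = 41.900°.
Elevation = 90° − 41.900° = 48.1°.

48.1°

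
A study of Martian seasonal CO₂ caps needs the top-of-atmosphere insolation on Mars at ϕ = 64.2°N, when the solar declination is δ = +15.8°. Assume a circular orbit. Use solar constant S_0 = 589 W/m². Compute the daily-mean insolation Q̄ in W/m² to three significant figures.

Q̄ ≈ 165 W/m²

cos h₀ = −tan(+64.2°) tan(+15.800°) = -0.5854, h₀ = 2.1961 rad.
Bracket: h₀ sin ϕ sin δ + cos ϕ cos δ sin h₀ = 2.1961×0.90032×0.27228 + 0.43523×0.96222×0.81078 = 0.538350 + 0.339544 = 0.877894.
Q̄ = (S_0/π) × [bracket] = (589/π) × 0.877894 = 164.6 W/m².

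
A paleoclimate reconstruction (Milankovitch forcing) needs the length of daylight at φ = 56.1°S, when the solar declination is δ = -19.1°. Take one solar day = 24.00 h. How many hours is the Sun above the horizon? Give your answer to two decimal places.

16.14 h

cos H₀ = −tan φ · tan δ = −tan(-56.1°) × tan(-19.100°) = -0.5153, so H₀ = 2.1122 rad = 121.02°.
Daylight = 2H₀/(2π) × 24.00 h = (2.1122/π) × 24.00 = 16.14 h.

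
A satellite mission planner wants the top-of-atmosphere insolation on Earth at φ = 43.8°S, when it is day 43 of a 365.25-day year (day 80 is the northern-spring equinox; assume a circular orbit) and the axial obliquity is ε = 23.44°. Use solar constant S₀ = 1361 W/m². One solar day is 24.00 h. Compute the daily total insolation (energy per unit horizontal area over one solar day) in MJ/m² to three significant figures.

Solar longitude: λ_s = 360° × (43 − 80)/365.25 = -36.468°, i.e. -36.468° + 360° = 323.532°.
sin δ = sin 23.44° × sin 323.532° = -0.23644, so δ = -13.676°.
cos H₀ = −tan(-43.8°) tan(-13.676°) = -0.2334, H₀ = 1.8063 rad.
Bracket: H₀ sin φ sin δ + cos φ cos δ sin H₀ = 1.8063×-0.69214×-0.23644 + 0.72176×0.97165×0.97239 = 0.295600 + 0.681935 = 0.977535.
Q̄ = (S₀/π) × [bracket] = (1361/π) × 0.977535 = 423.49 W/m².
Daily total = Q̄ × 24.00 h × 3600 s/h = 423.49 × 24.00 × 3600 / 10⁶ = 36.59 MJ/m².

36.6 MJ/m²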